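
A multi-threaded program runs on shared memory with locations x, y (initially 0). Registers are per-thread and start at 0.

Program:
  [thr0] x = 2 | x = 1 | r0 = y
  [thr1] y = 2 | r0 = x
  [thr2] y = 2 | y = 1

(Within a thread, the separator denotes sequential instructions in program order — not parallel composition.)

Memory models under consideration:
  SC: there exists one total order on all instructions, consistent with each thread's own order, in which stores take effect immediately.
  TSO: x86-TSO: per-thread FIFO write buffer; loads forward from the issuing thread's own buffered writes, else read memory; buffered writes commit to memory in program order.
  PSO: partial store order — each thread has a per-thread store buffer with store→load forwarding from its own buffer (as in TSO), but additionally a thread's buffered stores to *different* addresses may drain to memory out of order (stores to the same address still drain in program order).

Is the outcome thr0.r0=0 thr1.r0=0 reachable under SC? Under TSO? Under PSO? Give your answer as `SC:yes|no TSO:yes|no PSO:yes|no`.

outcome vector order: (thr0.r0,thr1.r0)
[SC] allowed = {<0 1>, <1 0>, <1 1>, <1 2>, <2 0>, <2 1>, <2 2>}
[TSO] allowed = {<0 0>, <0 1>, <0 2>, <1 0>, <1 1>, <1 2>, <2 0>, <2 1>, <2 2>}
[PSO] allowed = {<0 0>, <0 1>, <0 2>, <1 0>, <1 1>, <1 2>, <2 0>, <2 1>, <2 2>}
target <0 0> ∈ {TSO,PSO}

SC:no TSO:yes PSO:yes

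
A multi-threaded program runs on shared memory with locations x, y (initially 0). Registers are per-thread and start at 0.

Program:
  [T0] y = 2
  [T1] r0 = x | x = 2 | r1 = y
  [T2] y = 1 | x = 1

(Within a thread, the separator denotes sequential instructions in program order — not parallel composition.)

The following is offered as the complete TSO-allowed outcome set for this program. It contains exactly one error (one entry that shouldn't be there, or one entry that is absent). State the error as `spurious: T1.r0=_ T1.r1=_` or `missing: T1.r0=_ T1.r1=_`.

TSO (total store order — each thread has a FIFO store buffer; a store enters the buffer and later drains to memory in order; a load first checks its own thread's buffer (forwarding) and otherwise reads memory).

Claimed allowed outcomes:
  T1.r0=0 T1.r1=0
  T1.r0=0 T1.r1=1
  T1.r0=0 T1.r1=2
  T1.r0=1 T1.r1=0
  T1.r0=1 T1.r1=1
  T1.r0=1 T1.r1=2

outcome vector order: (T1.r0,T1.r1)
under TSO → 0/0; 0/1; 0/2; 1/1; 1/2
claimed∖TSO = {1/0}

spurious: T1.r0=1 T1.r1=0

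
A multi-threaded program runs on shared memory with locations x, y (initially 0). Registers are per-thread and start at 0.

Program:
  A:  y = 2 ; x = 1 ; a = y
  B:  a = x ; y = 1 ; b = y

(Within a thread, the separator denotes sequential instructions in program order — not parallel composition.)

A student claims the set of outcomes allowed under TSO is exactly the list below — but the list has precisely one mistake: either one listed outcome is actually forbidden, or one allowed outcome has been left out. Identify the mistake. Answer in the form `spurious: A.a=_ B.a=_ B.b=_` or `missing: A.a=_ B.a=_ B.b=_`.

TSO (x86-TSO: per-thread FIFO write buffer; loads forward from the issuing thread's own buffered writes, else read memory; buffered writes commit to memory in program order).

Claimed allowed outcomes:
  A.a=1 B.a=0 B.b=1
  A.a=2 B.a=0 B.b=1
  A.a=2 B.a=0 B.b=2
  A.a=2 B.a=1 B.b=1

missing: A.a=1 B.a=1 B.b=1

outcome vector order: (A.a,B.a,B.b)
TSO (5): 101, 111, 201, 202, 211
TSO∖claimed = {111}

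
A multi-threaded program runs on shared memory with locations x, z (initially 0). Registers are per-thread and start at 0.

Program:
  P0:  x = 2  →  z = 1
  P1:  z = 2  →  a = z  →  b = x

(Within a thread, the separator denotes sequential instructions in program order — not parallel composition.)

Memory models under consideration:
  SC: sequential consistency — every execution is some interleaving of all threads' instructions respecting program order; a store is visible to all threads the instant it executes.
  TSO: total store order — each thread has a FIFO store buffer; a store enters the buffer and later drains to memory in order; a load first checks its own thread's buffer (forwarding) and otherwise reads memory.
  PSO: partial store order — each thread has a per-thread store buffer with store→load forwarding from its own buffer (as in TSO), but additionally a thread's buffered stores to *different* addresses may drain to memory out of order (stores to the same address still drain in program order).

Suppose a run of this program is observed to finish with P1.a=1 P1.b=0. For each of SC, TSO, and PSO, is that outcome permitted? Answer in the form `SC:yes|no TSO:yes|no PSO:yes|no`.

outcome vector order: (P1.a,P1.b)
under SC → 1/2, 2/0, 2/2
under TSO → 1/2, 2/0, 2/2
under PSO → 1/0, 1/2, 2/0, 2/2
target 1/0 ∈ {PSO}

SC:no TSO:no PSO:yes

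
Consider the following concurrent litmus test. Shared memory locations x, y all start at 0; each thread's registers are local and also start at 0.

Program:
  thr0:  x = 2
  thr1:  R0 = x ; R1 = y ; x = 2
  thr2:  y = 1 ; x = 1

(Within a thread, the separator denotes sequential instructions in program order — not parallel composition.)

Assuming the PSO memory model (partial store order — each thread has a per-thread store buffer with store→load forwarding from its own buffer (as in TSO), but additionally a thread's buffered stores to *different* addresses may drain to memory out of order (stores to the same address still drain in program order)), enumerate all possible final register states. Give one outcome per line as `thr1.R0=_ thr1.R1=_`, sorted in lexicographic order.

thr1.R0=0 thr1.R1=0
thr1.R0=0 thr1.R1=1
thr1.R0=1 thr1.R1=0
thr1.R0=1 thr1.R1=1
thr1.R0=2 thr1.R1=0
thr1.R0=2 thr1.R1=1

outcome vector order: (thr1.R0,thr1.R1)
|PSO outcomes| = 6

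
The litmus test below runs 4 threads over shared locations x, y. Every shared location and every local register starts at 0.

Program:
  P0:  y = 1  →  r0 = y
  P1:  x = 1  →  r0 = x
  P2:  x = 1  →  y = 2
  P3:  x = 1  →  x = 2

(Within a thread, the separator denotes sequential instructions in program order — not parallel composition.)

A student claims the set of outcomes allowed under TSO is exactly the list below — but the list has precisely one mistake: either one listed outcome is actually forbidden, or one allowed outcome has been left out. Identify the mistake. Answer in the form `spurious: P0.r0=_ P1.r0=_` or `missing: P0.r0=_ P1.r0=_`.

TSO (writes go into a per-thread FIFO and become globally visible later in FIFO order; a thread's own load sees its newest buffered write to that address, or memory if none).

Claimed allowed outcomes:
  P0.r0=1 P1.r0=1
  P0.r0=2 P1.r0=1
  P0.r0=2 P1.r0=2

missing: P0.r0=1 P1.r0=2

outcome vector order: (P0.r0,P1.r0)
TSO (4): 11, 12, 21, 22
TSO∖claimed = {12}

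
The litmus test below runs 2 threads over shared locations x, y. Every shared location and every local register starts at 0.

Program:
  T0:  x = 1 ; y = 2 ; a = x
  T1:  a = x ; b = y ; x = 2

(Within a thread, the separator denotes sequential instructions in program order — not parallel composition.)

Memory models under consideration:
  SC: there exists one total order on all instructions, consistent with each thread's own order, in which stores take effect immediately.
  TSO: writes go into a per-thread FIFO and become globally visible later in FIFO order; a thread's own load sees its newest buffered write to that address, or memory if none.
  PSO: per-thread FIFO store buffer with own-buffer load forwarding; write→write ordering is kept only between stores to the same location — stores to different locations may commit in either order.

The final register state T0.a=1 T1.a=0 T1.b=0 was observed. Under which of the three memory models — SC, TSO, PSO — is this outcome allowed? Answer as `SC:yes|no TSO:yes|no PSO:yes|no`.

SC:yes TSO:yes PSO:yes

outcome vector order: (T0.a,T1.a,T1.b)
SC: 8 outcomes — {1/0/0 1/0/2 1/1/0 1/1/2 2/0/0 2/0/2 2/1/0 2/1/2}
TSO: 8 outcomes — {1/0/0 1/0/2 1/1/0 1/1/2 2/0/0 2/0/2 2/1/0 2/1/2}
PSO: 8 outcomes — {1/0/0 1/0/2 1/1/0 1/1/2 2/0/0 2/0/2 2/1/0 2/1/2}
target 1/0/0 ∈ {SC,TSO,PSO}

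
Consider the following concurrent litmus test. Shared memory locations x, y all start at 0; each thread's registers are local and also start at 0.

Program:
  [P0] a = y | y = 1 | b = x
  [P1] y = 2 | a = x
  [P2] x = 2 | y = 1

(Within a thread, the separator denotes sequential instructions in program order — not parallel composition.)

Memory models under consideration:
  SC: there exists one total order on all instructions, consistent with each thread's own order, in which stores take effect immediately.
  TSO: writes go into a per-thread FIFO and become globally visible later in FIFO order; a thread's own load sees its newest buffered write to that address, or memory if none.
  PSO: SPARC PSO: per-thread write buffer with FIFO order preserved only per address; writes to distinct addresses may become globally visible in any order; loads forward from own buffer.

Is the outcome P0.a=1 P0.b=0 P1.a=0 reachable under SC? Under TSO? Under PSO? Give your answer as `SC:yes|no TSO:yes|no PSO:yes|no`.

outcome vector order: (P0.a,P0.b,P1.a)
SC: 10 outcomes — {000; 002; 020; 022; 120; 122; 200; 202; 220; 222}
TSO: 10 outcomes — {000; 002; 020; 022; 120; 122; 200; 202; 220; 222}
PSO: 12 outcomes — {000; 002; 020; 022; 100; 102; 120; 122; 200; 202; 220; 222}
target 100 ∈ {PSO}

SC:no TSO:no PSO:yes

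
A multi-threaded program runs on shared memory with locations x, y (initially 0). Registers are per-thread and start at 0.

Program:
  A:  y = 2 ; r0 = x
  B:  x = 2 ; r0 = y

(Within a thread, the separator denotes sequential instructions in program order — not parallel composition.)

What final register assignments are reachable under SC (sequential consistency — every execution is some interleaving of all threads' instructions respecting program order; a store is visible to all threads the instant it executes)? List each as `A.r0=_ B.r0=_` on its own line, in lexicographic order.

outcome vector order: (A.r0,B.r0)
|SC outcomes| = 3

A.r0=0 B.r0=2
A.r0=2 B.r0=0
A.r0=2 B.r0=2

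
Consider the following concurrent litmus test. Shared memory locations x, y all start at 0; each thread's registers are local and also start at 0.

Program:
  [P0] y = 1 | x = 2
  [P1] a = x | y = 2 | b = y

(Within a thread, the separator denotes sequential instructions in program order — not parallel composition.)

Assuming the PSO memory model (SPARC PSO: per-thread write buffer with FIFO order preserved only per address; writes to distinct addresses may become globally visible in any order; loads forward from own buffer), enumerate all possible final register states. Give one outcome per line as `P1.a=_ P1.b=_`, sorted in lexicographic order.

outcome vector order: (P1.a,P1.b)
|PSO outcomes| = 4

P1.a=0 P1.b=1
P1.a=0 P1.b=2
P1.a=2 P1.b=1
P1.a=2 P1.b=2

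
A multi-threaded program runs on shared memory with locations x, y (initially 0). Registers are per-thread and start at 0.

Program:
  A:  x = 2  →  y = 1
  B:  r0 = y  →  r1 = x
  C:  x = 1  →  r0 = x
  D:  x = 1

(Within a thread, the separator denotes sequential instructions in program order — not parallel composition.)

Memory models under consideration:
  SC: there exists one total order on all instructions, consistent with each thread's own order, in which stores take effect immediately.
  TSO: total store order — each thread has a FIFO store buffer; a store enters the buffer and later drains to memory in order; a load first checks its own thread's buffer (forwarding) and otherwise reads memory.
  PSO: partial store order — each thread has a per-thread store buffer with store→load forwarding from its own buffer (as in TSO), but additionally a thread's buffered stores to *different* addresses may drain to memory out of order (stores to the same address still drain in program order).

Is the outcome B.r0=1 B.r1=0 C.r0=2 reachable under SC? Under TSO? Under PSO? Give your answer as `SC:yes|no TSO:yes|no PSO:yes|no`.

SC:no TSO:no PSO:yes

outcome vector order: (B.r0,B.r1,C.r0)
under SC → <0 0 1>, <0 0 2>, <0 1 1>, <0 1 2>, <0 2 1>, <0 2 2>, <1 1 1>, <1 1 2>, <1 2 1>, <1 2 2>
under TSO → <0 0 1>, <0 0 2>, <0 1 1>, <0 1 2>, <0 2 1>, <0 2 2>, <1 1 1>, <1 1 2>, <1 2 1>, <1 2 2>
under PSO → <0 0 1>, <0 0 2>, <0 1 1>, <0 1 2>, <0 2 1>, <0 2 2>, <1 0 1>, <1 0 2>, <1 1 1>, <1 1 2>, <1 2 1>, <1 2 2>
target <1 0 2> ∈ {PSO}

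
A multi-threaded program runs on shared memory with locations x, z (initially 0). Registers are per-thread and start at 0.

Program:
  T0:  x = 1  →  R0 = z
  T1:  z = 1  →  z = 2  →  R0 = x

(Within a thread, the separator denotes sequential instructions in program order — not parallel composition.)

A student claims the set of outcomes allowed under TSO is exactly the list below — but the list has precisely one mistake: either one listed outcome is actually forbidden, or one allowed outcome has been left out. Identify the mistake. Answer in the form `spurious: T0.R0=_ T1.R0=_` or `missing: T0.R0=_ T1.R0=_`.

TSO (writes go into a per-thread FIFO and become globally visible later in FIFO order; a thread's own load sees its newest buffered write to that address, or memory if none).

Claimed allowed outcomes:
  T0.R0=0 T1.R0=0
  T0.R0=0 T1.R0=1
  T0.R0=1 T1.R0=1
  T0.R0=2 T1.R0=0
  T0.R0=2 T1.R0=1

outcome vector order: (T0.R0,T1.R0)
TSO: 6 outcomes — {00 01 10 11 20 21}
TSO∖claimed = {10}

missing: T0.R0=1 T1.R0=0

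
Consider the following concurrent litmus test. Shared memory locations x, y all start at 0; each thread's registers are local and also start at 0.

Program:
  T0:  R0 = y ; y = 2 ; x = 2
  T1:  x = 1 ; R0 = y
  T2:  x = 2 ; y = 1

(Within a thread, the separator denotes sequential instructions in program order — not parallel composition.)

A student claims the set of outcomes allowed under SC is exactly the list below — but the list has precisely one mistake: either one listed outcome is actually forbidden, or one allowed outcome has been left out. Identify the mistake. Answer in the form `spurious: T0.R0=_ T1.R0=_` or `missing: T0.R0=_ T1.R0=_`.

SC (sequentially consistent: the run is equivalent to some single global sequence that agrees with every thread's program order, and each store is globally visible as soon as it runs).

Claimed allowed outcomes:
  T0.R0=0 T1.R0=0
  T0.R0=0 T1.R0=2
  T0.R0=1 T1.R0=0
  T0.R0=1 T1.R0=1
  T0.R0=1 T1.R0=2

outcome vector order: (T0.R0,T1.R0)
[SC] allowed = {<0 0>, <0 1>, <0 2>, <1 0>, <1 1>, <1 2>}
SC∖claimed = {<0 1>}

missing: T0.R0=0 T1.R0=1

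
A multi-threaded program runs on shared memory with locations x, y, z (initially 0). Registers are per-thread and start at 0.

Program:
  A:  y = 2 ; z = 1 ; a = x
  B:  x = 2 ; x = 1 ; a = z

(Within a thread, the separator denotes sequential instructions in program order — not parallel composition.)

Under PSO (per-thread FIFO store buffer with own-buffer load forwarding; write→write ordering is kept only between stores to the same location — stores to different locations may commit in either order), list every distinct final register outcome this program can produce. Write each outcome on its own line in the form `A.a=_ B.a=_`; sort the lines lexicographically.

outcome vector order: (A.a,B.a)
|PSO outcomes| = 6

A.a=0 B.a=0
A.a=0 B.a=1
A.a=1 B.a=0
A.a=1 B.a=1
A.a=2 B.a=0
A.a=2 B.a=1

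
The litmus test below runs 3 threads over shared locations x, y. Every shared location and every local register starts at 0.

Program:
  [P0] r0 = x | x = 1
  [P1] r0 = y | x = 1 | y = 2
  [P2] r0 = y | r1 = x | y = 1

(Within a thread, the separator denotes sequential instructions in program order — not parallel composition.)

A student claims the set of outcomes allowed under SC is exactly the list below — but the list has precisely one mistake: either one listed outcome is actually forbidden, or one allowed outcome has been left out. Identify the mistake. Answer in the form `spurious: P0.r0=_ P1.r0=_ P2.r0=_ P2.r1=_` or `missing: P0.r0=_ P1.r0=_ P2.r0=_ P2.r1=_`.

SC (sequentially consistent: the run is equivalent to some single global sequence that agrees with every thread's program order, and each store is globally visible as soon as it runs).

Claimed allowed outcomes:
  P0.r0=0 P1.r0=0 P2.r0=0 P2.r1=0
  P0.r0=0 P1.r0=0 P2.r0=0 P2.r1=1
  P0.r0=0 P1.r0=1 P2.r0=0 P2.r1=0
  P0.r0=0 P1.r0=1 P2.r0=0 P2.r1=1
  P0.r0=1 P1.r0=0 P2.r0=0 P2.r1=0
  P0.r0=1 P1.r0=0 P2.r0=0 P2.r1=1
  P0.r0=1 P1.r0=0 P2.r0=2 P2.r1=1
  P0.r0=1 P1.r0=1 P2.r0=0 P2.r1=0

outcome vector order: (P0.r0,P1.r0,P2.r0,P2.r1)
SC: 9 outcomes — {0000; 0001; 0021; 0100; 0101; 1000; 1001; 1021; 1100}
SC∖claimed = {0021}

missing: P0.r0=0 P1.r0=0 P2.r0=2 P2.r1=1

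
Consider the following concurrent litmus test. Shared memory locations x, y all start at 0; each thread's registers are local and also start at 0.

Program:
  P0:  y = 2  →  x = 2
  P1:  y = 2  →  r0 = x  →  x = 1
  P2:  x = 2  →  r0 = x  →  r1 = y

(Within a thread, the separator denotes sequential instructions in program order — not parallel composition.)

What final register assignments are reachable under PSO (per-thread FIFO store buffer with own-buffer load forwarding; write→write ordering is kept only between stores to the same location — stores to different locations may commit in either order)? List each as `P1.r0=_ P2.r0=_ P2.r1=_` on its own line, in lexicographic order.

P1.r0=0 P2.r0=1 P2.r1=0
P1.r0=0 P2.r0=1 P2.r1=2
P1.r0=0 P2.r0=2 P2.r1=0
P1.r0=0 P2.r0=2 P2.r1=2
P1.r0=2 P2.r0=1 P2.r1=0
P1.r0=2 P2.r0=1 P2.r1=2
P1.r0=2 P2.r0=2 P2.r1=0
P1.r0=2 P2.r0=2 P2.r1=2

outcome vector order: (P1.r0,P2.r0,P2.r1)
|PSO outcomes| = 8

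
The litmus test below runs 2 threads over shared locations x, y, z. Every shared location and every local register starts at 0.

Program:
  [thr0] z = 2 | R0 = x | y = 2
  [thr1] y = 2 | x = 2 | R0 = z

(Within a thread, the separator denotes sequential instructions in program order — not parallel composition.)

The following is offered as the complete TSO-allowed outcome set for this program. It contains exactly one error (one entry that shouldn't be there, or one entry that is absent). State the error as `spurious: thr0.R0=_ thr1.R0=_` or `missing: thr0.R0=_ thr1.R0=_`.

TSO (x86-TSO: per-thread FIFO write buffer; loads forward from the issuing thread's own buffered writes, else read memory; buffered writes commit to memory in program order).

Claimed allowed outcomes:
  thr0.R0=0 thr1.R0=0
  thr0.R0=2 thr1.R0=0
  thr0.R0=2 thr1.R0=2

missing: thr0.R0=0 thr1.R0=2

outcome vector order: (thr0.R0,thr1.R0)
[TSO] allowed = {<0 0> <0 2> <2 0> <2 2>}
TSO∖claimed = {<0 2>}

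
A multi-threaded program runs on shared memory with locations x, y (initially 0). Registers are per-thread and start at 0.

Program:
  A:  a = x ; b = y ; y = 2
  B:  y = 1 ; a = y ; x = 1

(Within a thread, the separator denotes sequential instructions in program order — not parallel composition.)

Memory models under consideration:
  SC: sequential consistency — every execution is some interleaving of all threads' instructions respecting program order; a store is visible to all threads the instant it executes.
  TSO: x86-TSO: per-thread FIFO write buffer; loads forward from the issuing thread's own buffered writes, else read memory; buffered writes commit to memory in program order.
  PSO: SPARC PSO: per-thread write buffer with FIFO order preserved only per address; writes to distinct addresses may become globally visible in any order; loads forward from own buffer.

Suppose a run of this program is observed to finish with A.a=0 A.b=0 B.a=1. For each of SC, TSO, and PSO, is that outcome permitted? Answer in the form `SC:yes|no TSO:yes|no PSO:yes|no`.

outcome vector order: (A.a,A.b,B.a)
SC: 5 outcomes — {0/0/1, 0/0/2, 0/1/1, 0/1/2, 1/1/1}
TSO: 5 outcomes — {0/0/1, 0/0/2, 0/1/1, 0/1/2, 1/1/1}
PSO: 6 outcomes — {0/0/1, 0/0/2, 0/1/1, 0/1/2, 1/0/1, 1/1/1}
target 0/0/1 ∈ {SC,TSO,PSO}

SC:yes TSO:yes PSO:yes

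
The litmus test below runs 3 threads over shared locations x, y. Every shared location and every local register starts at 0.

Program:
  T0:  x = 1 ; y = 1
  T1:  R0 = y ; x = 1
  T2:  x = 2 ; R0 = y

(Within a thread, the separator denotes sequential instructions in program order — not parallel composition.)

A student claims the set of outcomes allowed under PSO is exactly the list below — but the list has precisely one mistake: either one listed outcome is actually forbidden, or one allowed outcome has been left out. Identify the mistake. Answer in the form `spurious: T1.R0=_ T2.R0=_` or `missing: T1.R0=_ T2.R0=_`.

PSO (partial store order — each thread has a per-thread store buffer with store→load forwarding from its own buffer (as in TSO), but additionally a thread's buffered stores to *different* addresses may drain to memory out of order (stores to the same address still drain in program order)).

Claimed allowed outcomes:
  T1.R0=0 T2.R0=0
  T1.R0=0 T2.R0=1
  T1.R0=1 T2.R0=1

outcome vector order: (T1.R0,T2.R0)
[PSO] allowed = {<0 0> <0 1> <1 0> <1 1>}
PSO∖claimed = {<1 0>}

missing: T1.R0=1 T2.R0=0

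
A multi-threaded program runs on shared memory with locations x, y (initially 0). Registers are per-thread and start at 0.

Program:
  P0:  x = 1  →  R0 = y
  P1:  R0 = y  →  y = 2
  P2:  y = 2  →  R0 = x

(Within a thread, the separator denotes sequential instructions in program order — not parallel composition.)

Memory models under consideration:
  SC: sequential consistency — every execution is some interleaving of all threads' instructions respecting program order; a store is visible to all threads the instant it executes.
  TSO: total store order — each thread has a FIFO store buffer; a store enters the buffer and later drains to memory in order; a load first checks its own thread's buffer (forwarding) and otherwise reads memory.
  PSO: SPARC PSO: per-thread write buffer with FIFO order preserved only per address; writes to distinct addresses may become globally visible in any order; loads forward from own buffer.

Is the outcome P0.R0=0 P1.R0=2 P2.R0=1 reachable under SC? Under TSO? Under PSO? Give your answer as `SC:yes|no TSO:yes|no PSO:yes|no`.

outcome vector order: (P0.R0,P1.R0,P2.R0)
SC: 6 outcomes — {<0 0 1>; <0 2 1>; <2 0 0>; <2 0 1>; <2 2 0>; <2 2 1>}
TSO: 8 outcomes — {<0 0 0>; <0 0 1>; <0 2 0>; <0 2 1>; <2 0 0>; <2 0 1>; <2 2 0>; <2 2 1>}
PSO: 8 outcomes — {<0 0 0>; <0 0 1>; <0 2 0>; <0 2 1>; <2 0 0>; <2 0 1>; <2 2 0>; <2 2 1>}
target <0 2 1> ∈ {SC,TSO,PSO}

SC:yes TSO:yes PSO:yes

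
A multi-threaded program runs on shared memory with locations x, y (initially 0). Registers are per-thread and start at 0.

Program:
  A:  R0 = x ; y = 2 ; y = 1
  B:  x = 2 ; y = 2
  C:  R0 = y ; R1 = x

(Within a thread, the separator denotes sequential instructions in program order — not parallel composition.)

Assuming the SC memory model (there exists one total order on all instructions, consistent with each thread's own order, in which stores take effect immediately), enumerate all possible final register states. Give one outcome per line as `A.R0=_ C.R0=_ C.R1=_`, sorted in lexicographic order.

A.R0=0 C.R0=0 C.R1=0
A.R0=0 C.R0=0 C.R1=2
A.R0=0 C.R0=1 C.R1=0
A.R0=0 C.R0=1 C.R1=2
A.R0=0 C.R0=2 C.R1=0
A.R0=0 C.R0=2 C.R1=2
A.R0=2 C.R0=0 C.R1=0
A.R0=2 C.R0=0 C.R1=2
A.R0=2 C.R0=1 C.R1=2
A.R0=2 C.R0=2 C.R1=2

outcome vector order: (A.R0,C.R0,C.R1)
|SC outcomes| = 10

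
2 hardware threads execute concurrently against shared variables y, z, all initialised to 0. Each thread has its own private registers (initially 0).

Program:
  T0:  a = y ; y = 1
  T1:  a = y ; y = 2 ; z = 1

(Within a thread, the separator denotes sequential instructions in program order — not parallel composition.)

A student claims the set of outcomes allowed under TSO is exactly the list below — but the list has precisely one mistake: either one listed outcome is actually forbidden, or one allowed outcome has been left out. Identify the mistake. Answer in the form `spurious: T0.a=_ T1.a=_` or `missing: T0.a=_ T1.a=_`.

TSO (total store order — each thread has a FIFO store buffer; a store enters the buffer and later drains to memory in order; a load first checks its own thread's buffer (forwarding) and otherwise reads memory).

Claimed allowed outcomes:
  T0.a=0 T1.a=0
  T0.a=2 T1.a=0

outcome vector order: (T0.a,T1.a)
under TSO → 0/0, 0/1, 2/0
TSO∖claimed = {0/1}

missing: T0.a=0 T1.a=1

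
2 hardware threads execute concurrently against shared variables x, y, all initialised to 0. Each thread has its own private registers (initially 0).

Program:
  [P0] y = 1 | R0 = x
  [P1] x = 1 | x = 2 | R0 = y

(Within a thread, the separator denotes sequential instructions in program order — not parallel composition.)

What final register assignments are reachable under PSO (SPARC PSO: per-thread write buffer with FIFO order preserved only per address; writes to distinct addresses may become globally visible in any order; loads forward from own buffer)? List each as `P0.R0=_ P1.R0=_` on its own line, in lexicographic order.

outcome vector order: (P0.R0,P1.R0)
|PSO outcomes| = 6

P0.R0=0 P1.R0=0
P0.R0=0 P1.R0=1
P0.R0=1 P1.R0=0
P0.R0=1 P1.R0=1
P0.R0=2 P1.R0=0
P0.R0=2 P1.R0=1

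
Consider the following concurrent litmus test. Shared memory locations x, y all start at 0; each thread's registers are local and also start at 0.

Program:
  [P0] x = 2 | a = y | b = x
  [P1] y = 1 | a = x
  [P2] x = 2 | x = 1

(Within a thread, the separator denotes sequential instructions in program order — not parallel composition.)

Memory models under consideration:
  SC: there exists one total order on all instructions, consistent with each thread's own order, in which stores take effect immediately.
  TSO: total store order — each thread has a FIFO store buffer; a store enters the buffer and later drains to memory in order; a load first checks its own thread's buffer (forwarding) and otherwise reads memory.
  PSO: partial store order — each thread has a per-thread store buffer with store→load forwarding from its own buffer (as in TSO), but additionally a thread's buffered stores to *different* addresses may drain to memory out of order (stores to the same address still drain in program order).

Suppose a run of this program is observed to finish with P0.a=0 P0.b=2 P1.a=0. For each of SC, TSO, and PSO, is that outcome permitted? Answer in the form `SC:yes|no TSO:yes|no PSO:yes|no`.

SC:no TSO:yes PSO:yes

outcome vector order: (P0.a,P0.b,P1.a)
SC: 10 outcomes — {0/1/1 0/1/2 0/2/1 0/2/2 1/1/0 1/1/1 1/1/2 1/2/0 1/2/1 1/2/2}
TSO: 12 outcomes — {0/1/0 0/1/1 0/1/2 0/2/0 0/2/1 0/2/2 1/1/0 1/1/1 1/1/2 1/2/0 1/2/1 1/2/2}
PSO: 12 outcomes — {0/1/0 0/1/1 0/1/2 0/2/0 0/2/1 0/2/2 1/1/0 1/1/1 1/1/2 1/2/0 1/2/1 1/2/2}
target 0/2/0 ∈ {TSO,PSO}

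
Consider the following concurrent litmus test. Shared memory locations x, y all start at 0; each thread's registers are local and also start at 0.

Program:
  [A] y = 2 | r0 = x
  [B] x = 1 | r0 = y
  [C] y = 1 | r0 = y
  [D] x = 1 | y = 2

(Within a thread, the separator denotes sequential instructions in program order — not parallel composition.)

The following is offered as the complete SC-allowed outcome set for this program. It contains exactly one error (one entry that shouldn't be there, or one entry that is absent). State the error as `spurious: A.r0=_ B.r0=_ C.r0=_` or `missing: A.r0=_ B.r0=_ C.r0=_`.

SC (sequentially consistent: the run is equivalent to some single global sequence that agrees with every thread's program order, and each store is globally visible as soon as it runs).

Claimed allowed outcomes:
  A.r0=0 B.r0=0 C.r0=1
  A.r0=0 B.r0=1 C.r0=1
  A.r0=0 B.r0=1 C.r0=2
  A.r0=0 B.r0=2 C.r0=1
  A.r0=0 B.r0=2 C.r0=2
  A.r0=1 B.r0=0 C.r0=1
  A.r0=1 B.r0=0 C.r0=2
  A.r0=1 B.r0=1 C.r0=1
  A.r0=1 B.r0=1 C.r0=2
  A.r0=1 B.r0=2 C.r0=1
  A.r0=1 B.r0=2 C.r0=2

spurious: A.r0=0 B.r0=0 C.r0=1

outcome vector order: (A.r0,B.r0,C.r0)
SC (10): 0/1/1, 0/1/2, 0/2/1, 0/2/2, 1/0/1, 1/0/2, 1/1/1, 1/1/2, 1/2/1, 1/2/2
claimed∖SC = {0/0/1}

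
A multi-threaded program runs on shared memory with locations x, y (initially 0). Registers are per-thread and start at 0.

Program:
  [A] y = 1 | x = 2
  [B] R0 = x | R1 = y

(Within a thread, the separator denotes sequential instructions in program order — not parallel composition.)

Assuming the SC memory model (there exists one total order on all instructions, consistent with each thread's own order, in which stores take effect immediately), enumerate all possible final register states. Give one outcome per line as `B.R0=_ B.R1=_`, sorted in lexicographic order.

outcome vector order: (B.R0,B.R1)
|SC outcomes| = 3

B.R0=0 B.R1=0
B.R0=0 B.R1=1
B.R0=2 B.R1=1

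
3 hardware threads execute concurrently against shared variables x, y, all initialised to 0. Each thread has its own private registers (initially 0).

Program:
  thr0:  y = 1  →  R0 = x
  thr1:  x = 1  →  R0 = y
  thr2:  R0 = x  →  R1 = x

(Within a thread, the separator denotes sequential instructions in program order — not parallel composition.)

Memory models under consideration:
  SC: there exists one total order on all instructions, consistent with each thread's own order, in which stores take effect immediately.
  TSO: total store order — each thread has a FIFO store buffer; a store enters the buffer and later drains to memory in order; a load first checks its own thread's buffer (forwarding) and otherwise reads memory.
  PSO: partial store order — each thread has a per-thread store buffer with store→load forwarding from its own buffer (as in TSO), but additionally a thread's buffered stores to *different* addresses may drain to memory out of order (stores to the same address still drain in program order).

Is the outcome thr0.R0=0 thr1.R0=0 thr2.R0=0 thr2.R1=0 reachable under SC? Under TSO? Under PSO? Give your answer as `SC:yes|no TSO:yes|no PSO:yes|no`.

SC:no TSO:yes PSO:yes

outcome vector order: (thr0.R0,thr1.R0,thr2.R0,thr2.R1)
[SC] allowed = {<0 1 0 0>; <0 1 0 1>; <0 1 1 1>; <1 0 0 0>; <1 0 0 1>; <1 0 1 1>; <1 1 0 0>; <1 1 0 1>; <1 1 1 1>}
[TSO] allowed = {<0 0 0 0>; <0 0 0 1>; <0 0 1 1>; <0 1 0 0>; <0 1 0 1>; <0 1 1 1>; <1 0 0 0>; <1 0 0 1>; <1 0 1 1>; <1 1 0 0>; <1 1 0 1>; <1 1 1 1>}
[PSO] allowed = {<0 0 0 0>; <0 0 0 1>; <0 0 1 1>; <0 1 0 0>; <0 1 0 1>; <0 1 1 1>; <1 0 0 0>; <1 0 0 1>; <1 0 1 1>; <1 1 0 0>; <1 1 0 1>; <1 1 1 1>}
target <0 0 0 0> ∈ {TSO,PSO}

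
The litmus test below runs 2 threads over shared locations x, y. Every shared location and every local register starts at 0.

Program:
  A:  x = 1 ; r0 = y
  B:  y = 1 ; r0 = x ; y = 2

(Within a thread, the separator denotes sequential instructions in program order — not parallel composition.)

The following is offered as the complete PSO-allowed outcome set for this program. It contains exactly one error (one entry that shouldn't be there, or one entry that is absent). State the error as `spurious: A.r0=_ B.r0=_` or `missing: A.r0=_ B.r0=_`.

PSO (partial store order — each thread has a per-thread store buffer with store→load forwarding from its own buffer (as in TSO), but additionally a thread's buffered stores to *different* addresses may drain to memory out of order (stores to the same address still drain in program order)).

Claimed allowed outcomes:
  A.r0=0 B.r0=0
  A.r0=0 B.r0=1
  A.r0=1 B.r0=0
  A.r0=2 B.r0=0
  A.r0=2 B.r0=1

outcome vector order: (A.r0,B.r0)
PSO (6): 00, 01, 10, 11, 20, 21
PSO∖claimed = {11}

missing: A.r0=1 B.r0=1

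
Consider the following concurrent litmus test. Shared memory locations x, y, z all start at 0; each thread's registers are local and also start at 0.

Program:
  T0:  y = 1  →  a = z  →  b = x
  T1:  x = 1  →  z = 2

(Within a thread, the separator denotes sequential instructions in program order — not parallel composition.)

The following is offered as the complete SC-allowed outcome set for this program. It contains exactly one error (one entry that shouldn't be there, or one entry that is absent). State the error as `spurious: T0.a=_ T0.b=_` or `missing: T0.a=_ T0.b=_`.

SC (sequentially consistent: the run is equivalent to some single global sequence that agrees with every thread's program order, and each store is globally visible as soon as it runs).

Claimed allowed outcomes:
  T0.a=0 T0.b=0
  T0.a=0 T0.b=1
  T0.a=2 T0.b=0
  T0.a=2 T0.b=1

spurious: T0.a=2 T0.b=0

outcome vector order: (T0.a,T0.b)
SC (3): (0,0), (0,1), (2,1)
claimed∖SC = {(2,0)}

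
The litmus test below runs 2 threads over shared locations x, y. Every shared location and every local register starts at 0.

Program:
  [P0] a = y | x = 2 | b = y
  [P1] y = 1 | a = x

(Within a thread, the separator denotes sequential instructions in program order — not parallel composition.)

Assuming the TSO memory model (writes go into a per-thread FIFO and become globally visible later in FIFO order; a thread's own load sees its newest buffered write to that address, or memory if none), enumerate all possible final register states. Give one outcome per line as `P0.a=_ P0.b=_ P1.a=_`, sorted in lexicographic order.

outcome vector order: (P0.a,P0.b,P1.a)
|TSO outcomes| = 6

P0.a=0 P0.b=0 P1.a=0
P0.a=0 P0.b=0 P1.a=2
P0.a=0 P0.b=1 P1.a=0
P0.a=0 P0.b=1 P1.a=2
P0.a=1 P0.b=1 P1.a=0
P0.a=1 P0.b=1 P1.a=2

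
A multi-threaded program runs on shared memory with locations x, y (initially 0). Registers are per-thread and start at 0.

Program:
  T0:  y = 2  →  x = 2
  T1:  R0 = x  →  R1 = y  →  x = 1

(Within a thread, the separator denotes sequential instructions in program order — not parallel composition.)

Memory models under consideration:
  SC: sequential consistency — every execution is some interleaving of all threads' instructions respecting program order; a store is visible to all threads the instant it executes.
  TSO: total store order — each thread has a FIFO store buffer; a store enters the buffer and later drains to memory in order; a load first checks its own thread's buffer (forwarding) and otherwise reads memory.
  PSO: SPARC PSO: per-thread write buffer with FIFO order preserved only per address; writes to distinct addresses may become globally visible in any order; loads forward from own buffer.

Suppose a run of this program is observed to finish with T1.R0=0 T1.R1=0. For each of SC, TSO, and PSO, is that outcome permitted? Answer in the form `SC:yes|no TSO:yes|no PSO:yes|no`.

SC:yes TSO:yes PSO:yes

outcome vector order: (T1.R0,T1.R1)
SC (3): 00; 02; 22
TSO (3): 00; 02; 22
PSO (4): 00; 02; 20; 22
target 00 ∈ {SC,TSO,PSO}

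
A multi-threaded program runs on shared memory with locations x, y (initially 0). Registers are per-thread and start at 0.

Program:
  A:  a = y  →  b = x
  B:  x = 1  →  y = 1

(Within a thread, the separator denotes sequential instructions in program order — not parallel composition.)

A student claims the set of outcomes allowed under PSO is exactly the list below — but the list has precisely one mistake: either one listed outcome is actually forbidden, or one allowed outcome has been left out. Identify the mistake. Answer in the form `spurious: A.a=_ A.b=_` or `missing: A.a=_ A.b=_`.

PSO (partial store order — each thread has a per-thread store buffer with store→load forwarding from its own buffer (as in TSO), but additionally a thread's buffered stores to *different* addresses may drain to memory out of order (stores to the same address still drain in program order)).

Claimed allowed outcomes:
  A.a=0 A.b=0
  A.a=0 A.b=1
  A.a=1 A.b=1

missing: A.a=1 A.b=0

outcome vector order: (A.a,A.b)
PSO: 4 outcomes — {00 01 10 11}
PSO∖claimed = {10}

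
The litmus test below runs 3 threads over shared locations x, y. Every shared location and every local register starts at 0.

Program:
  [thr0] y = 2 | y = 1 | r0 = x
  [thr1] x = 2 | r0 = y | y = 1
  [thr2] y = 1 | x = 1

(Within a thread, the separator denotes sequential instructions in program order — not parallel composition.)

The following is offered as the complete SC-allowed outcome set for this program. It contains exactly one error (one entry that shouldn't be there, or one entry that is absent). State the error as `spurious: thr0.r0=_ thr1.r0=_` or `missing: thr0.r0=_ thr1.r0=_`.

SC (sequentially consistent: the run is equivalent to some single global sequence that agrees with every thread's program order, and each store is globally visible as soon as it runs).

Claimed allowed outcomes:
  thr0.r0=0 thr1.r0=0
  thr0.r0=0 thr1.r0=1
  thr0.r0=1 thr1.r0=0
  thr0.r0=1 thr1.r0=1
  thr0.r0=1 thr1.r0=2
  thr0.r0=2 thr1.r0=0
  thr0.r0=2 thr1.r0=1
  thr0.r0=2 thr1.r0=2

spurious: thr0.r0=0 thr1.r0=0

outcome vector order: (thr0.r0,thr1.r0)
under SC → 0/1; 1/0; 1/1; 1/2; 2/0; 2/1; 2/2
claimed∖SC = {0/0}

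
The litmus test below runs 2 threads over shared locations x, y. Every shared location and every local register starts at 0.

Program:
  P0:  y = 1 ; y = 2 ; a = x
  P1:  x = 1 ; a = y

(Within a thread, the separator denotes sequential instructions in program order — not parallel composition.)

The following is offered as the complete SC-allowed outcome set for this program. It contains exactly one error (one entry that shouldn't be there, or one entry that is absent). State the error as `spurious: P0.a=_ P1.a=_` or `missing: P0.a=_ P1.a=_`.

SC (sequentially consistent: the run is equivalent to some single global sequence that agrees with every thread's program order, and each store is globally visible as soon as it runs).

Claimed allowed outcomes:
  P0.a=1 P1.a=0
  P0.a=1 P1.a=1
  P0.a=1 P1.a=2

outcome vector order: (P0.a,P1.a)
SC (4): (0,2); (1,0); (1,1); (1,2)
SC∖claimed = {(0,2)}

missing: P0.a=0 P1.a=2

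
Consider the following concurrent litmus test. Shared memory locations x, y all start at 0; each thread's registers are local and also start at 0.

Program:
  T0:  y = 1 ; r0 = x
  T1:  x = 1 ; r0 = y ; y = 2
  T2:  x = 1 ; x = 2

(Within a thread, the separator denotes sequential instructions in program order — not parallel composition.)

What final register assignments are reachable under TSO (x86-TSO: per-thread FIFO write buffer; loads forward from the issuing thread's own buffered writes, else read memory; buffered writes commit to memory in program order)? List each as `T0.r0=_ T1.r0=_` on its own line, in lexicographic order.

outcome vector order: (T0.r0,T1.r0)
|TSO outcomes| = 6

T0.r0=0 T1.r0=0
T0.r0=0 T1.r0=1
T0.r0=1 T1.r0=0
T0.r0=1 T1.r0=1
T0.r0=2 T1.r0=0
T0.r0=2 T1.r0=1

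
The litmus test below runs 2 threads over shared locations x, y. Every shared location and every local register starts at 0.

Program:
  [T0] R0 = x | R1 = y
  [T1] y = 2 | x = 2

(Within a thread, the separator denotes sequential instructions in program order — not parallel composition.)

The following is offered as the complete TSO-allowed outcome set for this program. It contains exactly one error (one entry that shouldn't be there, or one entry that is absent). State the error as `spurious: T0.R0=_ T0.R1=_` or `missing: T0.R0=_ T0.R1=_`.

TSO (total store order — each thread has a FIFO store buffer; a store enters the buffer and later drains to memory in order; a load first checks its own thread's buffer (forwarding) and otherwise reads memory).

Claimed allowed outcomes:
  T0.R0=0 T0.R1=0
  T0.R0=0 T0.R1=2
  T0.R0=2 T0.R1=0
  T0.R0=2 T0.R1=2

outcome vector order: (T0.R0,T0.R1)
TSO (3): (0,0); (0,2); (2,2)
claimed∖TSO = {(2,0)}

spurious: T0.R0=2 T0.R1=0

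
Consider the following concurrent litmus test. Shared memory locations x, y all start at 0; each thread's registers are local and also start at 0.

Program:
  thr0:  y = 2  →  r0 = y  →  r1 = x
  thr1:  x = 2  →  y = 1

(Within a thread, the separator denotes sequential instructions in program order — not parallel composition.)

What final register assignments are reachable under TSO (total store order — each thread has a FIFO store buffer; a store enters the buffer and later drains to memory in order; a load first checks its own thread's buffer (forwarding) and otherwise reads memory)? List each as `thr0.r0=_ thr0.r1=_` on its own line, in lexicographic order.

outcome vector order: (thr0.r0,thr0.r1)
|TSO outcomes| = 3

thr0.r0=1 thr0.r1=2
thr0.r0=2 thr0.r1=0
thr0.r0=2 thr0.r1=2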